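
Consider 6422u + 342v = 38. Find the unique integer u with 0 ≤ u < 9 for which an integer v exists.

4

gcd(6422, 342) = 38 (Euclid: 6422 = 18·342 + 266; 342 = 1·266 + 76; 266 = 3·76 + 38; 76 = 2·38 + 0), and 38 | 38.
Extended Euclid: 6422·(4) + 342·(-75) = 38. Scale by 1: u₀ = 4.
General solution u = u₀ + 9t; reducing mod 9 gives u = 4 (and v = -75).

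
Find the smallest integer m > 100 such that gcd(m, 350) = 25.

gcd(m, 350) = 25 forces 25 | m; write m = 25s. Then gcd(25s, 25·14) = 25·gcd(s, 14), so need gcd(s, 14) = 1.
25s > 100 gives s ≥ 5. The least s ≥ 5 coprime to 14 is 5, so m = 25·5 = 125.

125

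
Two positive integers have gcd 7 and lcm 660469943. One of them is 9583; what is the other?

482447

p·q = gcd·lcm = 7·660469943 = 4623289601, so q = 4623289601/9583 = 482447.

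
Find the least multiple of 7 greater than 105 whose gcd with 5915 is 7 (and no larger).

5915 = 7·845. Any t with gcd(t, 5915) = 7 is a multiple of 7, say 7s, with s coprime to 845.
Need s > 105/7, so s ≥ 16. First s ≥ 16 with gcd(s, 845) = 1 is s = 16. Thus t = 7·16 = 112.

112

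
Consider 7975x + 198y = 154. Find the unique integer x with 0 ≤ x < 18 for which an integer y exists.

Reduce mod 198: 7975x ≡ 154 (mod 198). With g = gcd(7975, 198) = 11 dividing 154, divide through: 725x ≡ 14 (mod 18).
Since gcd(725, 18) = 1, x ≡ 14·(725)⁻¹ ≡ 10 (mod 18). Smallest non-negative: 10.

10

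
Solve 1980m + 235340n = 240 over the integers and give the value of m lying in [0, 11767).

gcd(1980, 235340) = 20 (Euclid: 235340 = 118·1980 + 1700; 1980 = 1·1700 + 280; 1700 = 6·280 + 20; 280 = 14·20 + 0), and 20 | 240.
Extended Euclid: 1980·(-832) + 235340·(7) = 20. Scale by 12: m₀ = -9984.
General solution m = m₀ + 11767t; reducing mod 11767 gives m = 1783 (and n = -15).

1783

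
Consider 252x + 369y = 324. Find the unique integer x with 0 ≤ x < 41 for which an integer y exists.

13

Reduce mod 369: 252x ≡ 324 (mod 369). With g = gcd(252, 369) = 9 dividing 324, divide through: 28x ≡ 36 (mod 41).
Since gcd(28, 41) = 1, x ≡ 36·(28)⁻¹ ≡ 13 (mod 41). Smallest non-negative: 13.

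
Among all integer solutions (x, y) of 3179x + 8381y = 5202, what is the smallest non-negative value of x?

gcd(3179, 8381) = 289 (Euclid: 8381 = 2·3179 + 2023; 3179 = 1·2023 + 1156; 2023 = 1·1156 + 867; 1156 = 1·867 + 289; 867 = 3·289 + 0), and 289 | 5202.
Extended Euclid: 3179·(8) + 8381·(-3) = 289. Scale by 18: x₀ = 144.
General solution x = x₀ + 29t; reducing mod 29 gives x = 28 (and y = -10).

28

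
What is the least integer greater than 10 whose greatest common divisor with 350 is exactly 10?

gcd(k, 350) = 10 forces 10 | k; write k = 10s. Then gcd(10s, 10·35) = 10·gcd(s, 35), so need gcd(s, 35) = 1.
10s > 10 gives s ≥ 2. The least s ≥ 2 coprime to 35 is 2, so k = 10·2 = 20.

20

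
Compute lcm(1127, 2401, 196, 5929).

26727932

lcm(1127, 2401) = 1127·2401/gcd = 2705927/49 = 55223
lcm(55223, 196) = 55223·196/gcd = 10823708/49 = 220892
lcm(220892, 5929) = 220892·5929/gcd = 1309668668/49 = 26727932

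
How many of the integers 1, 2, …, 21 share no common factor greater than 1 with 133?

17

133 = 7·19. Inclusion–exclusion on these primes:
21 − ⌊21/7⌋ − ⌊21/19⌋ + ⌊21/133⌋ = 17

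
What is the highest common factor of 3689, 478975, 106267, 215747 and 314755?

gcd(3689, 478975): 478975 = 129·3689 + 3094; 3689 = 1·3094 + 595; 3094 = 5·595 + 119; 595 = 5·119 + 0 → 119
gcd(119, 106267): 106267 = 893·119 + 0 → 119
gcd(119, 215747): 215747 = 1813·119 + 0 → 119
gcd(119, 314755): 314755 = 2645·119 + 0 → 119

119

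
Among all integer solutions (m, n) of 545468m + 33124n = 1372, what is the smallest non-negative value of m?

137

Reduce mod 33124: 545468m ≡ 1372 (mod 33124). With g = gcd(545468, 33124) = 196 dividing 1372, divide through: 2783m ≡ 7 (mod 169).
Since gcd(2783, 169) = 1, m ≡ 7·(2783)⁻¹ ≡ 137 (mod 169). Smallest non-negative: 137.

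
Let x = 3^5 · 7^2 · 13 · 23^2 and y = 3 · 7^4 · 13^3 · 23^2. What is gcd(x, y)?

min exponent per shared prime: 3 · 7^2 · 13 · 23^2 = 1010919

1010919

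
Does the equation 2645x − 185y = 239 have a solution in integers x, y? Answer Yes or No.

gcd(2645, 185): 2645 = 14·185 + 55; 185 = 3·55 + 20; 55 = 2·20 + 15; 20 = 1·15 + 5; 15 = 3·5 + 0 → 5
5 does not divide 239, so a solution does not exist.

No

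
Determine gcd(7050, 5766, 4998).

gcd(7050, 5766): 7050 = 1·5766 + 1284; 5766 = 4·1284 + 630; 1284 = 2·630 + 24; 630 = 26·24 + 6; 24 = 4·6 + 0 → 6
gcd(6, 4998): 4998 = 833·6 + 0 → 6

6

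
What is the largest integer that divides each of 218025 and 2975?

425

Euclid: 218025 = 73·2975 + 850; 2975 = 3·850 + 425; 850 = 2·425 + 0. Last nonzero remainder: 425.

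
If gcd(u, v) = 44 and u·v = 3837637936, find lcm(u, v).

gcd·lcm = product, so lcm = 3837637936/44 = 87219044.

87219044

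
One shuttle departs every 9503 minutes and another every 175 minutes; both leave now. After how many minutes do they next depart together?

9503 = 13 · 17 · 43; 175 = 5² · 7
max exponents: 5² · 7 · 13 · 17 · 43 = 1663025

1663025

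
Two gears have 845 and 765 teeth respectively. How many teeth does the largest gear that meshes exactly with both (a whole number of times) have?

Euclid: 845 = 1·765 + 80; 765 = 9·80 + 45; 80 = 1·45 + 35; 45 = 1·35 + 10; 35 = 3·10 + 5; 10 = 2·5 + 0. Last nonzero remainder: 5.

5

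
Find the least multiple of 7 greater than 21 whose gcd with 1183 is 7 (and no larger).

28

1183 = 7·169. Any t with gcd(t, 1183) = 7 is a multiple of 7, say 7s, with s coprime to 169.
Need s > 21/7, so s ≥ 4. First s ≥ 4 with gcd(s, 169) = 1 is s = 4. Thus t = 7·4 = 28.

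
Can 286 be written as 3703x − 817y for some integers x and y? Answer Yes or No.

Yes

By Bézout, 3703x − 817y = 286 has integer solutions iff gcd(3703, 817) | 286.
Euclid: 3703 = 4·817 + 435; 817 = 1·435 + 382; 435 = 1·382 + 53; 382 = 7·53 + 11; 53 = 4·11 + 9; 11 = 1·9 + 2; 9 = 4·2 + 1; 2 = 2·1 + 0. gcd = 1; 286 mod 1 = 0. Yes.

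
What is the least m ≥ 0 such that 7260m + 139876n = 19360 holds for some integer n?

Reduce mod 139876: 7260m ≡ 19360 (mod 139876). With g = gcd(7260, 139876) = 484 dividing 19360, divide through: 15m ≡ 40 (mod 289).
Since gcd(15, 289) = 1, m ≡ 40·(15)⁻¹ ≡ 99 (mod 289). Smallest non-negative: 99.

99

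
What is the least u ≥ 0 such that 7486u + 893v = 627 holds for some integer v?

gcd(7486, 893) = 19 (Euclid: 7486 = 8·893 + 342; 893 = 2·342 + 209; 342 = 1·209 + 133; 209 = 1·133 + 76; 133 = 1·76 + 57; 76 = 1·57 + 19; 57 = 3·19 + 0), and 19 | 627.
Extended Euclid: 7486·(-13) + 893·(109) = 19. Scale by 33: u₀ = -429.
General solution u = u₀ + 47t; reducing mod 47 gives u = 41 (and v = -343).

41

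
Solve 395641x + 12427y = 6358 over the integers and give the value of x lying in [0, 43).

3

Reduce mod 12427: 395641x ≡ 6358 (mod 12427). With g = gcd(395641, 12427) = 289 dividing 6358, divide through: 1369x ≡ 22 (mod 43).
Since gcd(1369, 43) = 1, x ≡ 22·(1369)⁻¹ ≡ 3 (mod 43). Smallest non-negative: 3.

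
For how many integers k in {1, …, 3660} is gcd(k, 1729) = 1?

Prime factors of 1729: 7, 13, 19. Count integers ≤ 3660 divisible by none of them.
By inclusion–exclusion: 3660 − ⌊3660/7⌋ − ⌊3660/13⌋ − ⌊3660/19⌋ + ⌊3660/91⌋ + ⌊3660/133⌋ + ⌊3660/247⌋ − ⌊3660/1729⌋ = 2744.

2744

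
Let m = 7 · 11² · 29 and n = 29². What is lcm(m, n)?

712327

max exponent per prime: 7 · 11² · 29² = 712327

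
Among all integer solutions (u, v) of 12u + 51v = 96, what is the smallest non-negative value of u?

Reduce mod 51: 12u ≡ 96 (mod 51). With g = gcd(12, 51) = 3 dividing 96, divide through: 4u ≡ 32 (mod 17).
Since gcd(4, 17) = 1, u ≡ 32·(4)⁻¹ ≡ 8 (mod 17). Smallest non-negative: 8.

8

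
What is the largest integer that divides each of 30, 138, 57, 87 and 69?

3

gcd(30, 138): 138 = 4·30 + 18; 30 = 1·18 + 12; 18 = 1·12 + 6; 12 = 2·6 + 0 → 6
gcd(6, 57): 57 = 9·6 + 3; 6 = 2·3 + 0 → 3
gcd(3, 87): 87 = 29·3 + 0 → 3
gcd(3, 69): 69 = 23·3 + 0 → 3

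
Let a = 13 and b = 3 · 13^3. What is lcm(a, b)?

6591

max exponent per prime: 3 · 13^3 = 6591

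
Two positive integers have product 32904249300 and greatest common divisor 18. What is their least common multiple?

For any two positive integers, gcd × lcm equals their product. Hence lcm = 32904249300 / 18 = 1828013850.

1828013850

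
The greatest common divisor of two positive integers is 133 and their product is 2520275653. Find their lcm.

Since gcd(m,n)·lcm(m,n) = mn, lcm = 2520275653/133 = 18949441.

18949441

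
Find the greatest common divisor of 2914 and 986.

2

2914 = 2 · 31 · 47
986 = 2 · 17 · 29
Common: 2 = 2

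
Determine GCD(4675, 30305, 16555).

55

gcd(4675, 30305): 30305 = 6·4675 + 2255; 4675 = 2·2255 + 165; 2255 = 13·165 + 110; 165 = 1·110 + 55; 110 = 2·55 + 0 → 55
gcd(55, 16555): 16555 = 301·55 + 0 → 55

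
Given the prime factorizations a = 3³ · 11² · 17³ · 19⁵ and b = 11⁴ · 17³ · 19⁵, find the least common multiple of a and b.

max exponent per prime: 3³ · 11⁴ · 17³ · 19⁵ = 4808939060701809

4808939060701809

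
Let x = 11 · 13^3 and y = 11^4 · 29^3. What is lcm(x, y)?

max exponent per prime: 11^4 · 13^3 · 29^3 = 784503329753

784503329753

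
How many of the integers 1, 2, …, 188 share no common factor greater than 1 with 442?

Prime factors of 442: 2, 13, 17. Count integers ≤ 188 divisible by none of them.
By inclusion–exclusion: 188 − ⌊188/2⌋ − ⌊188/13⌋ − ⌊188/17⌋ + ⌊188/26⌋ + ⌊188/34⌋ + ⌊188/221⌋ − ⌊188/442⌋ = 81.

81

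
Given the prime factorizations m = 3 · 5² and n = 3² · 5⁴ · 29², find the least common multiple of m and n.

max exponent per prime: 3² · 5⁴ · 29² = 4730625

4730625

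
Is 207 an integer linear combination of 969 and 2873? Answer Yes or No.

By Bézout, 969u − 2873v = 207 has integer solutions iff gcd(969, 2873) | 207.
Euclid: 2873 = 2·969 + 935; 969 = 1·935 + 34; 935 = 27·34 + 17; 34 = 2·17 + 0. gcd = 17; 207 mod 17 = 3. No.

No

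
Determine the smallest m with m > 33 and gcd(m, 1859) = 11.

44

Multiples of 11 above 33: 11·4, 11·5, … . Need the cofactor coprime to 1859/11 = 169.
Checking s = 4, 5, … the first with gcd(s, 169) = 1 is s = 4, giving 44.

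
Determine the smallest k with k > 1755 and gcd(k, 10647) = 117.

gcd(k, 10647) = 117 forces 117 | k; write k = 117s. Then gcd(117s, 117·91) = 117·gcd(s, 91), so need gcd(s, 91) = 1.
117s > 1755 gives s ≥ 16. The least s ≥ 16 coprime to 91 is 16, so k = 117·16 = 1872.

1872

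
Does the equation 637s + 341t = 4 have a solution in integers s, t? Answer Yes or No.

Yes

By Bézout, 637s + 341t = 4 has integer solutions iff gcd(637, 341) | 4.
Euclid: 637 = 1·341 + 296; 341 = 1·296 + 45; 296 = 6·45 + 26; 45 = 1·26 + 19; 26 = 1·19 + 7; 19 = 2·7 + 5; 7 = 1·5 + 2; 5 = 2·2 + 1; 2 = 2·1 + 0. gcd = 1; 4 mod 1 = 0. Yes.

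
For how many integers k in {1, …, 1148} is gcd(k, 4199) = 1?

945

Prime factors of 4199: 13, 17, 19. Count integers ≤ 1148 divisible by none of them.
By inclusion–exclusion: 1148 − ⌊1148/13⌋ − ⌊1148/17⌋ − ⌊1148/19⌋ + ⌊1148/221⌋ + ⌊1148/247⌋ + ⌊1148/323⌋ − ⌊1148/4199⌋ = 945.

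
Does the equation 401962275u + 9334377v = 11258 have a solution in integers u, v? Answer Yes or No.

No

By Bézout, 401962275u + 9334377v = 11258 has integer solutions iff gcd(401962275, 9334377) | 11258.
Euclid: 401962275 = 43·9334377 + 584064; 9334377 = 15·584064 + 573417; 584064 = 1·573417 + 10647; 573417 = 53·10647 + 9126; 10647 = 1·9126 + 1521; 9126 = 6·1521 + 0. gcd = 1521; 11258 mod 1521 = 611. No.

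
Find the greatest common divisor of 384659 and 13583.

289

384659 = 11³ · 17²
13583 = 17² · 47
Common: 17² = 289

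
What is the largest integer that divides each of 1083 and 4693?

361

Euclid: 4693 = 4·1083 + 361; 1083 = 3·361 + 0. Last nonzero remainder: 361.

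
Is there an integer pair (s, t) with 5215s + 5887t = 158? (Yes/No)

No

gcd(5215, 5887): 5887 = 1·5215 + 672; 5215 = 7·672 + 511; 672 = 1·511 + 161; 511 = 3·161 + 28; 161 = 5·28 + 21; 28 = 1·21 + 7; 21 = 3·7 + 0 → 7
7 does not divide 158, so a solution does not exist.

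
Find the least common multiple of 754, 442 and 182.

89726

lcm(754, 442) = 754·442/gcd = 333268/26 = 12818
lcm(12818, 182) = 12818·182/gcd = 2332876/26 = 89726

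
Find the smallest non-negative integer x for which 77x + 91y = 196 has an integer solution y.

12

Euclid: 91 = 1·77 + 14; 77 = 5·14 + 7; 14 = 2·7 + 0 → gcd = 7; 196 = 7·28.
Back-substitution yields 77·(6) + 91·(-5) = 7, so one solution is x = 6·28 = 168, y = -5·28 = -140.
Solutions in x differ by 91/7 = 13; the one in [0, 13) is 168 mod 13 = 12.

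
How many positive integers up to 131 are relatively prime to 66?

40

66 = 2·3·11. Inclusion–exclusion on these primes:
131 − ⌊131/2⌋ − ⌊131/3⌋ − ⌊131/11⌋ + ⌊131/6⌋ + ⌊131/22⌋ + ⌊131/33⌋ − ⌊131/66⌋ = 40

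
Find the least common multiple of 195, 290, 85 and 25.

961350

lcm(195, 290) = 195·290/gcd = 56550/5 = 11310
lcm(11310, 85) = 11310·85/gcd = 961350/5 = 192270
lcm(192270, 25) = 192270·25/gcd = 4806750/5 = 961350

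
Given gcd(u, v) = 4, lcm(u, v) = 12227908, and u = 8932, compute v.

Using uv = gcd(u,v)·lcm(u,v) = 4·12227908 = 48911632, we get v = 48911632/8932 = 5476.

5476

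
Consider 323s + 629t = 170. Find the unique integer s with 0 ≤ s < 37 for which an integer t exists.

20

Euclid: 629 = 1·323 + 306; 323 = 1·306 + 17; 306 = 18·17 + 0 → gcd = 17; 170 = 17·10.
Back-substitution yields 323·(2) + 629·(-1) = 17, so one solution is s = 2·10 = 20, t = -1·10 = -10.
Solutions in s differ by 629/17 = 37; the one in [0, 37) is 20 mod 37 = 20.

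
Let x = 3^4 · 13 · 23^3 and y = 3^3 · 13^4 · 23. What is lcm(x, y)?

max exponent per prime: 3^4 · 13^4 · 23^3 = 28147636647

28147636647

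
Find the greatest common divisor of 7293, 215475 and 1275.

gcd(7293, 215475): 215475 = 29·7293 + 3978; 7293 = 1·3978 + 3315; 3978 = 1·3315 + 663; 3315 = 5·663 + 0 → 663
gcd(663, 1275): 1275 = 1·663 + 612; 663 = 1·612 + 51; 612 = 12·51 + 0 → 51

51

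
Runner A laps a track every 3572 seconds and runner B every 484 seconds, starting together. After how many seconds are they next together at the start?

432212

3572 = 2² · 19 · 47; 484 = 2² · 11²
max exponents: 2² · 11² · 19 · 47 = 432212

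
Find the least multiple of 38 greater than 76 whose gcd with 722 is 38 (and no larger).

gcd(m, 722) = 38 forces 38 | m; write m = 38s. Then gcd(38s, 38·19) = 38·gcd(s, 19), so need gcd(s, 19) = 1.
38s > 76 gives s ≥ 3. The least s ≥ 3 coprime to 19 is 3, so m = 38·3 = 114.

114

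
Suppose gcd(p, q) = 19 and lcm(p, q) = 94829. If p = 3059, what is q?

p·q = gcd·lcm = 19·94829 = 1801751, so q = 1801751/3059 = 589.

589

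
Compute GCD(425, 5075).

425 = 5² · 17
5075 = 5² · 7 · 29
Common: 5² = 25

25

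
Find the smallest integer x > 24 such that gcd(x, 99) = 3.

gcd(x, 99) = 3 forces 3 | x; write x = 3s. Then gcd(3s, 3·33) = 3·gcd(s, 33), so need gcd(s, 33) = 1.
3s > 24 gives s ≥ 9. The least s ≥ 9 coprime to 33 is 10, so x = 3·10 = 30.

30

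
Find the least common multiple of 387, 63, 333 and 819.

1303029

lcm(387, 63) = 387·63/gcd = 24381/9 = 2709
lcm(2709, 333) = 2709·333/gcd = 902097/9 = 100233
lcm(100233, 819) = 100233·819/gcd = 82090827/63 = 1303029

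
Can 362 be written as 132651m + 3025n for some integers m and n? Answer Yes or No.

By Bézout, 132651m + 3025n = 362 has integer solutions iff gcd(132651, 3025) | 362.
Euclid: 132651 = 43·3025 + 2576; 3025 = 1·2576 + 449; 2576 = 5·449 + 331; 449 = 1·331 + 118; 331 = 2·118 + 95; 118 = 1·95 + 23; 95 = 4·23 + 3; 23 = 7·3 + 2; 3 = 1·2 + 1; 2 = 2·1 + 0. gcd = 1; 362 mod 1 = 0. Yes.

Yes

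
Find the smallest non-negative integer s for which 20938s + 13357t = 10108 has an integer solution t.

26

Reduce mod 13357: 20938s ≡ 10108 (mod 13357). With g = gcd(20938, 13357) = 361 dividing 10108, divide through: 58s ≡ 28 (mod 37).
Since gcd(58, 37) = 1, s ≡ 28·(58)⁻¹ ≡ 26 (mod 37). Smallest non-negative: 26.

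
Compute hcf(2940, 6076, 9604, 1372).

196

gcd(2940, 6076): 6076 = 2·2940 + 196; 2940 = 15·196 + 0 → 196
gcd(196, 9604): 9604 = 49·196 + 0 → 196
gcd(196, 1372): 1372 = 7·196 + 0 → 196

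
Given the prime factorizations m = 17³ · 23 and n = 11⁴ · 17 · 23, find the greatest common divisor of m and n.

min exponent per shared prime: 17 · 23 = 391

391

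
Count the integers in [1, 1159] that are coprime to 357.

357 = 3·7·17. Inclusion–exclusion on these primes:
1159 − ⌊1159/3⌋ − ⌊1159/7⌋ − ⌊1159/17⌋ + ⌊1159/21⌋ + ⌊1159/51⌋ + ⌊1159/119⌋ − ⌊1159/357⌋ = 623

623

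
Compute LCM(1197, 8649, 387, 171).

49463631

1197 = 3² · 7 · 19; 8649 = 3² · 31²; 387 = 3² · 43; 171 = 3² · 19
lcm takes max exponent of each prime: 3² · 7 · 19 · 31² · 43 = 49463631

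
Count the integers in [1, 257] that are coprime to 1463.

1463 = 7·11·19. Inclusion–exclusion on these primes:
257 − ⌊257/7⌋ − ⌊257/11⌋ − ⌊257/19⌋ + ⌊257/77⌋ + ⌊257/133⌋ + ⌊257/209⌋ − ⌊257/1463⌋ = 190

190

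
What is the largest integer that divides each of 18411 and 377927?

17

18411 = 3 · 17 · 19²
377927 = 11 · 17 · 43 · 47
Common: 17 = 17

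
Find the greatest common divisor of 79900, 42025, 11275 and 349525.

79900 = 2² · 5² · 17 · 47; 42025 = 5² · 41²; 11275 = 5² · 11 · 41; 349525 = 5² · 11 · 31 · 41
gcd takes min exponent of each prime: 5² = 25

25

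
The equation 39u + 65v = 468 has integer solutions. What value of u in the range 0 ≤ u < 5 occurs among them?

2

Reduce mod 65: 39u ≡ 468 (mod 65). With g = gcd(39, 65) = 13 dividing 468, divide through: 3u ≡ 36 (mod 5).
Since gcd(3, 5) = 1, u ≡ 36·(3)⁻¹ ≡ 2 (mod 5). Smallest non-negative: 2.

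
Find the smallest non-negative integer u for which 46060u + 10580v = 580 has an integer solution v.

gcd(46060, 10580) = 20 (Euclid: 46060 = 4·10580 + 3740; 10580 = 2·3740 + 3100; 3740 = 1·3100 + 640; 3100 = 4·640 + 540; 640 = 1·540 + 100; 540 = 5·100 + 40; 100 = 2·40 + 20; 40 = 2·20 + 0), and 20 | 580.
Extended Euclid: 46060·(215) + 10580·(-936) = 20. Scale by 29: u₀ = 6235.
General solution u = u₀ + 529t; reducing mod 529 gives u = 416 (and v = -1811).

416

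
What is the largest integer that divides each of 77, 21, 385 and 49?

7

gcd(77, 21): 77 = 3·21 + 14; 21 = 1·14 + 7; 14 = 2·7 + 0 → 7
gcd(7, 385): 385 = 55·7 + 0 → 7
gcd(7, 49): 49 = 7·7 + 0 → 7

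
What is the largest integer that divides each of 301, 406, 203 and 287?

7

gcd(301, 406): 406 = 1·301 + 105; 301 = 2·105 + 91; 105 = 1·91 + 14; 91 = 6·14 + 7; 14 = 2·7 + 0 → 7
gcd(7, 203): 203 = 29·7 + 0 → 7
gcd(7, 287): 287 = 41·7 + 0 → 7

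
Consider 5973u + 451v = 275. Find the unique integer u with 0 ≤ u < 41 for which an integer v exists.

23

Euclid: 5973 = 13·451 + 110; 451 = 4·110 + 11; 110 = 10·11 + 0 → gcd = 11; 275 = 11·25.
Back-substitution yields 5973·(-4) + 451·(53) = 11, so one solution is u = -4·25 = -100, v = 53·25 = 1325.
Solutions in u differ by 451/11 = 41; the one in [0, 41) is -100 mod 41 = 23.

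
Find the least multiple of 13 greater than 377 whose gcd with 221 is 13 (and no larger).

gcd(t, 221) = 13 forces 13 | t; write t = 13s. Then gcd(13s, 13·17) = 13·gcd(s, 17), so need gcd(s, 17) = 1.
13s > 377 gives s ≥ 30. The least s ≥ 30 coprime to 17 is 30, so t = 13·30 = 390.

390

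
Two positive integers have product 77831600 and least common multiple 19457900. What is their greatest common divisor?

4

gcd·lcm = product, so gcd = 77831600/19457900 = 4.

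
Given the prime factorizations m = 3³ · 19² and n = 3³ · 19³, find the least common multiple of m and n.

185193

max exponent per prime: 3³ · 19³ = 185193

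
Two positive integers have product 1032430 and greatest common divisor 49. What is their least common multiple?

For any two positive integers, gcd × lcm equals their product. Hence lcm = 1032430 / 49 = 21070.

21070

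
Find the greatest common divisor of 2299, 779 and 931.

19

gcd(2299, 779): 2299 = 2·779 + 741; 779 = 1·741 + 38; 741 = 19·38 + 19; 38 = 2·19 + 0 → 19
gcd(19, 931): 931 = 49·19 + 0 → 19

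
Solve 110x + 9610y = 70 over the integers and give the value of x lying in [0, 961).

88

Euclid: 9610 = 87·110 + 40; 110 = 2·40 + 30; 40 = 1·30 + 10; 30 = 3·10 + 0 → gcd = 10; 70 = 10·7.
Back-substitution yields 110·(-262) + 9610·(3) = 10, so one solution is x = -262·7 = -1834, y = 3·7 = 21.
Solutions in x differ by 9610/10 = 961; the one in [0, 961) is -1834 mod 961 = 88.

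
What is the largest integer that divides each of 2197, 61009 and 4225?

gcd(2197, 61009): 61009 = 27·2197 + 1690; 2197 = 1·1690 + 507; 1690 = 3·507 + 169; 507 = 3·169 + 0 → 169
gcd(169, 4225): 4225 = 25·169 + 0 → 169

169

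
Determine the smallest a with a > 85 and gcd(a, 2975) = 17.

gcd(a, 2975) = 17 forces 17 | a; write a = 17s. Then gcd(17s, 17·175) = 17·gcd(s, 175), so need gcd(s, 175) = 1.
17s > 85 gives s ≥ 6. The least s ≥ 6 coprime to 175 is 6, so a = 17·6 = 102.

102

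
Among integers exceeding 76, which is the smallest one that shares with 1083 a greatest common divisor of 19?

95

1083 = 19·57. Any t with gcd(t, 1083) = 19 is a multiple of 19, say 19s, with s coprime to 57.
Need s > 76/19, so s ≥ 5. First s ≥ 5 with gcd(s, 57) = 1 is s = 5. Thus t = 19·5 = 95.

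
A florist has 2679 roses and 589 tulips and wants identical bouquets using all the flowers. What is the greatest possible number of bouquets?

19

2679 = 3 · 19 · 47
589 = 19 · 31
Common: 19 = 19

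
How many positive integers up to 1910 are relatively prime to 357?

1028

357 = 3·7·17. Inclusion–exclusion on these primes:
1910 − ⌊1910/3⌋ − ⌊1910/7⌋ − ⌊1910/17⌋ + ⌊1910/21⌋ + ⌊1910/51⌋ + ⌊1910/119⌋ − ⌊1910/357⌋ = 1028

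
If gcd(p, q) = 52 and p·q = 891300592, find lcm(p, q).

Since gcd(p,q)·lcm(p,q) = pq, lcm = 891300592/52 = 17140396.

17140396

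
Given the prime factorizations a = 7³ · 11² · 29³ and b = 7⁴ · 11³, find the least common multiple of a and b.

max exponent per prime: 7⁴ · 11³ · 29³ = 77940683359

77940683359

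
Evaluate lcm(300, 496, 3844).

300 = 2² · 3 · 5²; 496 = 2⁴ · 31; 3844 = 2² · 31²
lcm takes max exponent of each prime: 2⁴ · 3 · 5² · 31² = 1153200

1153200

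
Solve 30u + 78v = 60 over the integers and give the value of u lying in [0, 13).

2

Euclid: 78 = 2·30 + 18; 30 = 1·18 + 12; 18 = 1·12 + 6; 12 = 2·6 + 0 → gcd = 6; 60 = 6·10.
Back-substitution yields 30·(-5) + 78·(2) = 6, so one solution is u = -5·10 = -50, v = 2·10 = 20.
Solutions in u differ by 78/6 = 13; the one in [0, 13) is -50 mod 13 = 2.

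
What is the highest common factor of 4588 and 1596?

4

Euclid: 4588 = 2·1596 + 1396; 1596 = 1·1396 + 200; 1396 = 6·200 + 196; 200 = 1·196 + 4; 196 = 49·4 + 0. Last nonzero remainder: 4.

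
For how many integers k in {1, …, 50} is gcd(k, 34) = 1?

Prime factors of 34: 2, 17. Count integers ≤ 50 divisible by none of them.
By inclusion–exclusion: 50 − ⌊50/2⌋ − ⌊50/17⌋ + ⌊50/34⌋ = 24.

24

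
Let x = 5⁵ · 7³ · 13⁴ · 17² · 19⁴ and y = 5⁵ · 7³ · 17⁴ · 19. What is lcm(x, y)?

333217376129243571875

max exponent per prime: 5⁵ · 7³ · 13⁴ · 17⁴ · 19⁴ = 333217376129243571875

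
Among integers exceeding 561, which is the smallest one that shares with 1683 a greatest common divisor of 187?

748

Multiples of 187 above 561: 187·4, 187·5, … . Need the cofactor coprime to 1683/187 = 9.
Checking s = 4, 5, … the first with gcd(s, 9) = 1 is s = 4, giving 748.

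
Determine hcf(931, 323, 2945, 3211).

gcd(931, 323): 931 = 2·323 + 285; 323 = 1·285 + 38; 285 = 7·38 + 19; 38 = 2·19 + 0 → 19
gcd(19, 2945): 2945 = 155·19 + 0 → 19
gcd(19, 3211): 3211 = 169·19 + 0 → 19

19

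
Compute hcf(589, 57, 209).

19

gcd(589, 57): 589 = 10·57 + 19; 57 = 3·19 + 0 → 19
gcd(19, 209): 209 = 11·19 + 0 → 19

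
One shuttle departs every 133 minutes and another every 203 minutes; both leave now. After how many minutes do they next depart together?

gcd first: 203 = 1·133 + 70; 133 = 1·70 + 63; 70 = 1·63 + 7; 63 = 9·7 + 0 → gcd = 7
lcm = 133·203/gcd = 26999/7 = 3857

3857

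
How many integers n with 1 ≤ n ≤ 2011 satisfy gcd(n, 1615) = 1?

Prime factors of 1615: 5, 17, 19. Count integers ≤ 2011 divisible by none of them.
By inclusion–exclusion: 2011 − ⌊2011/5⌋ − ⌊2011/17⌋ − ⌊2011/19⌋ + ⌊2011/85⌋ + ⌊2011/95⌋ + ⌊2011/323⌋ − ⌊2011/1615⌋ = 1435.

1435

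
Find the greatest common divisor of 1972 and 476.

68

1972 = 2² · 17 · 29
476 = 2² · 7 · 17
Common: 2² · 17 = 68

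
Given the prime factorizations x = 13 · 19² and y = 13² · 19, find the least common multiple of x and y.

max exponent per prime: 13² · 19² = 61009

61009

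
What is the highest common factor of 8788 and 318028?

4

Euclid: 318028 = 36·8788 + 1660; 8788 = 5·1660 + 488; 1660 = 3·488 + 196; 488 = 2·196 + 96; 196 = 2·96 + 4; 96 = 24·4 + 0. Last nonzero remainder: 4.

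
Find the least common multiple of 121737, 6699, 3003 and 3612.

lcm(121737, 6699) = 121737·6699/gcd = 815516163/231 = 3530373
lcm(3530373, 3003) = 3530373·3003/gcd = 10601710119/231 = 45894849
lcm(45894849, 3612) = 45894849·3612/gcd = 165772194588/21 = 7893914028

7893914028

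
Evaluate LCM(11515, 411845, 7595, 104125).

11515 = 5 · 7² · 47; 411845 = 5 · 7² · 41²; 7595 = 5 · 7² · 31; 104125 = 5³ · 7² · 17
lcm takes max exponent of each prime: 5³ · 7² · 17 · 31 · 41² · 47 = 255024720125

255024720125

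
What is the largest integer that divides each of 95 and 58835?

95 = 5 · 19
58835 = 5 · 7 · 41²
Common: 5 = 5

5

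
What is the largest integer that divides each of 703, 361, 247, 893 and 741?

19

gcd(703, 361): 703 = 1·361 + 342; 361 = 1·342 + 19; 342 = 18·19 + 0 → 19
gcd(19, 247): 247 = 13·19 + 0 → 19
gcd(19, 893): 893 = 47·19 + 0 → 19
gcd(19, 741): 741 = 39·19 + 0 → 19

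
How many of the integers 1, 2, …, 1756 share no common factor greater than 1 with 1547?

Prime factors of 1547: 7, 13, 17. Count integers ≤ 1756 divisible by none of them.
By inclusion–exclusion: 1756 − ⌊1756/7⌋ − ⌊1756/13⌋ − ⌊1756/17⌋ + ⌊1756/91⌋ + ⌊1756/119⌋ + ⌊1756/221⌋ − ⌊1756/1547⌋ = 1307.

1307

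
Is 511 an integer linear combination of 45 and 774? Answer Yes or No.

No

By Bézout, 45m − 774n = 511 has integer solutions iff gcd(45, 774) | 511.
Euclid: 774 = 17·45 + 9; 45 = 5·9 + 0. gcd = 9; 511 mod 9 = 7. No.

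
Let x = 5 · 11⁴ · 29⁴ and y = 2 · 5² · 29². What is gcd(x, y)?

4205

min exponent per shared prime: 5 · 29² = 4205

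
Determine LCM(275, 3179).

79475

gcd first: 3179 = 11·275 + 154; 275 = 1·154 + 121; 154 = 1·121 + 33; 121 = 3·33 + 22; 33 = 1·22 + 11; 22 = 2·11 + 0 → gcd = 11
lcm = 275·3179/gcd = 874225/11 = 79475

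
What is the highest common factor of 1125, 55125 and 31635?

45

gcd(1125, 55125): 55125 = 49·1125 + 0 → 1125
gcd(1125, 31635): 31635 = 28·1125 + 135; 1125 = 8·135 + 45; 135 = 3·45 + 0 → 45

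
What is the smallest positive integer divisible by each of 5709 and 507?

gcd first: 5709 = 11·507 + 132; 507 = 3·132 + 111; 132 = 1·111 + 21; 111 = 5·21 + 6; 21 = 3·6 + 3; 6 = 2·3 + 0 → gcd = 3
lcm = 5709·507/gcd = 2894463/3 = 964821

964821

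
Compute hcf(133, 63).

7

133 = 7 · 19
63 = 3² · 7
Common: 7 = 7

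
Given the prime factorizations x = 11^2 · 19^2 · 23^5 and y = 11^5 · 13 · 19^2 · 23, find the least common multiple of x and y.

4864667483181649

max exponent per prime: 11^5 · 13 · 19^2 · 23^5 = 4864667483181649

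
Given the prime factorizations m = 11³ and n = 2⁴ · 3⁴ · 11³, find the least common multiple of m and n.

max exponent per prime: 2⁴ · 3⁴ · 11³ = 1724976

1724976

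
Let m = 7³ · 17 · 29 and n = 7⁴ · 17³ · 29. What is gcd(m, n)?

169099

min exponent per shared prime: 7³ · 17 · 29 = 169099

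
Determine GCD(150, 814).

Euclid: 814 = 5·150 + 64; 150 = 2·64 + 22; 64 = 2·22 + 20; 22 = 1·20 + 2; 20 = 10·2 + 0. Last nonzero remainder: 2.

2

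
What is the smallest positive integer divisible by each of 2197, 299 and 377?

lcm(2197, 299) = 2197·299/gcd = 656903/13 = 50531
lcm(50531, 377) = 50531·377/gcd = 19050187/13 = 1465399

1465399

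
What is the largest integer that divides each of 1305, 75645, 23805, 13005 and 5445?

gcd(1305, 75645): 75645 = 57·1305 + 1260; 1305 = 1·1260 + 45; 1260 = 28·45 + 0 → 45
gcd(45, 23805): 23805 = 529·45 + 0 → 45
gcd(45, 13005): 13005 = 289·45 + 0 → 45
gcd(45, 5445): 5445 = 121·45 + 0 → 45

45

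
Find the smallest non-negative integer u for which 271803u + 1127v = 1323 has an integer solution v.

Reduce mod 1127: 271803u ≡ 1323 (mod 1127). With g = gcd(271803, 1127) = 49 dividing 1323, divide through: 5547u ≡ 27 (mod 23).
Since gcd(5547, 23) = 1, u ≡ 27·(5547)⁻¹ ≡ 1 (mod 23). Smallest non-negative: 1.

1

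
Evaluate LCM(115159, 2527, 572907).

115159 = 11 · 19² · 29; 2527 = 7 · 19²; 572907 = 3 · 19² · 23²
lcm takes max exponent of each prime: 3 · 7 · 11 · 19² · 23² · 29 = 1279301331

1279301331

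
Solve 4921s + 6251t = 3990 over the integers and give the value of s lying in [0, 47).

Euclid: 6251 = 1·4921 + 1330; 4921 = 3·1330 + 931; 1330 = 1·931 + 399; 931 = 2·399 + 133; 399 = 3·133 + 0 → gcd = 133; 3990 = 133·30.
Back-substitution yields 4921·(14) + 6251·(-11) = 133, so one solution is s = 14·30 = 420, t = -11·30 = -330.
Solutions in s differ by 6251/133 = 47; the one in [0, 47) is 420 mod 47 = 44.

44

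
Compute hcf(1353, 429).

1353 = 3 · 11 · 41
429 = 3 · 11 · 13
Common: 3 · 11 = 33

33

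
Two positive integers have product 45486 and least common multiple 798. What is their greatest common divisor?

57

gcd·lcm = product, so gcd = 45486/798 = 57.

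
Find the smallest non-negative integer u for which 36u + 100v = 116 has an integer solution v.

6

gcd(36, 100) = 4 (Euclid: 100 = 2·36 + 28; 36 = 1·28 + 8; 28 = 3·8 + 4; 8 = 2·4 + 0), and 4 | 116.
Extended Euclid: 36·(-11) + 100·(4) = 4. Scale by 29: u₀ = -319.
General solution u = u₀ + 25t; reducing mod 25 gives u = 6 (and v = -1).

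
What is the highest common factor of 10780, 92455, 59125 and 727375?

55

10780 = 2² · 5 · 7² · 11; 92455 = 5 · 11 · 41²; 59125 = 5³ · 11 · 43; 727375 = 5³ · 11 · 23²
gcd takes min exponent of each prime: 5 · 11 = 55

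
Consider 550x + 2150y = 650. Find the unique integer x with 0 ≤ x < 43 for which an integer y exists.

Reduce mod 2150: 550x ≡ 650 (mod 2150). With g = gcd(550, 2150) = 50 dividing 650, divide through: 11x ≡ 13 (mod 43).
Since gcd(11, 43) = 1, x ≡ 13·(11)⁻¹ ≡ 9 (mod 43). Smallest non-negative: 9.

9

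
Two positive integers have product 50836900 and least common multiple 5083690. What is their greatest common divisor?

10

gcd·lcm = product, so gcd = 50836900/5083690 = 10.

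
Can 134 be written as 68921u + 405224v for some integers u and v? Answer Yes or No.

gcd(68921, 405224): 405224 = 5·68921 + 60619; 68921 = 1·60619 + 8302; 60619 = 7·8302 + 2505; 8302 = 3·2505 + 787; 2505 = 3·787 + 144; 787 = 5·144 + 67; 144 = 2·67 + 10; 67 = 6·10 + 7; 10 = 1·7 + 3; 7 = 2·3 + 1; 3 = 3·1 + 0 → 1
1 divides 134, so a solution exists.

Yes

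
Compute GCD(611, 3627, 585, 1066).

13

gcd(611, 3627): 3627 = 5·611 + 572; 611 = 1·572 + 39; 572 = 14·39 + 26; 39 = 1·26 + 13; 26 = 2·13 + 0 → 13
gcd(13, 585): 585 = 45·13 + 0 → 13
gcd(13, 1066): 1066 = 82·13 + 0 → 13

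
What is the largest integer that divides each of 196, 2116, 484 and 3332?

gcd(196, 2116): 2116 = 10·196 + 156; 196 = 1·156 + 40; 156 = 3·40 + 36; 40 = 1·36 + 4; 36 = 9·4 + 0 → 4
gcd(4, 484): 484 = 121·4 + 0 → 4
gcd(4, 3332): 3332 = 833·4 + 0 → 4

4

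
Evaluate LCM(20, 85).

340

gcd first: 85 = 4·20 + 5; 20 = 4·5 + 0 → gcd = 5
lcm = 20·85/gcd = 1700/5 = 340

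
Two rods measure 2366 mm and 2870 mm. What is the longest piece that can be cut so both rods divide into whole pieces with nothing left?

2366 = 2 · 7 · 13²
2870 = 2 · 5 · 7 · 41
Common: 2 · 7 = 14

14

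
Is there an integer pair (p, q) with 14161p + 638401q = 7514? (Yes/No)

By Bézout, 14161p + 638401q = 7514 has integer solutions iff gcd(14161, 638401) | 7514.
Euclid: 638401 = 45·14161 + 1156; 14161 = 12·1156 + 289; 1156 = 4·289 + 0. gcd = 289; 7514 mod 289 = 0. Yes.

Yes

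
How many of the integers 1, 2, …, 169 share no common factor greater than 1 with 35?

116

35 = 5·7. Inclusion–exclusion on these primes:
169 − ⌊169/5⌋ − ⌊169/7⌋ + ⌊169/35⌋ = 116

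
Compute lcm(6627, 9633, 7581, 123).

116036006541

6627 = 3 · 47²; 9633 = 3 · 13² · 19; 7581 = 3 · 7 · 19²; 123 = 3 · 41
lcm takes max exponent of each prime: 3 · 7 · 13² · 19² · 41 · 47² = 116036006541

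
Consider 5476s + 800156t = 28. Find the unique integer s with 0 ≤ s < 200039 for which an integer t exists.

Reduce mod 800156: 5476s ≡ 28 (mod 800156). With g = gcd(5476, 800156) = 4 dividing 28, divide through: 1369s ≡ 7 (mod 200039).
Since gcd(1369, 200039) = 1, s ≡ 7·(1369)⁻¹ ≡ 143052 (mod 200039). Smallest non-negative: 143052.

143052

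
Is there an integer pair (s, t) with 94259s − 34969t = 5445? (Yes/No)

By Bézout, 94259s − 34969t = 5445 has integer solutions iff gcd(94259, 34969) | 5445.
Euclid: 94259 = 2·34969 + 24321; 34969 = 1·24321 + 10648; 24321 = 2·10648 + 3025; 10648 = 3·3025 + 1573; 3025 = 1·1573 + 1452; 1573 = 1·1452 + 121; 1452 = 12·121 + 0. gcd = 121; 5445 mod 121 = 0. Yes.

Yes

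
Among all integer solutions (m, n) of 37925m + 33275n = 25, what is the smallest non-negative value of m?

Euclid: 37925 = 1·33275 + 4650; 33275 = 7·4650 + 725; 4650 = 6·725 + 300; 725 = 2·300 + 125; 300 = 2·125 + 50; 125 = 2·50 + 25; 50 = 2·25 + 0 → gcd = 25; 25 = 25·1.
Back-substitution yields 37925·(-551) + 33275·(628) = 25, so one solution is m = -551·1 = -551, n = 628·1 = 628.
Solutions in m differ by 33275/25 = 1331; the one in [0, 1331) is -551 mod 1331 = 780.

780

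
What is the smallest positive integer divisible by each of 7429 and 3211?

gcd first: 7429 = 2·3211 + 1007; 3211 = 3·1007 + 190; 1007 = 5·190 + 57; 190 = 3·57 + 19; 57 = 3·19 + 0 → gcd = 19
lcm = 7429·3211/gcd = 23854519/19 = 1255501

1255501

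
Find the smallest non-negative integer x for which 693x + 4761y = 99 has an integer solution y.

378

gcd(693, 4761) = 9 (Euclid: 4761 = 6·693 + 603; 693 = 1·603 + 90; 603 = 6·90 + 63; 90 = 1·63 + 27; 63 = 2·27 + 9; 27 = 3·9 + 0), and 9 | 99.
Extended Euclid: 693·(-158) + 4761·(23) = 9. Scale by 11: x₀ = -1738.
General solution x = x₀ + 529t; reducing mod 529 gives x = 378 (and y = -55).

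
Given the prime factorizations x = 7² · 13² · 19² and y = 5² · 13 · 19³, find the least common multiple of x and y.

1419984475

max exponent per prime: 5² · 7² · 13² · 19³ = 1419984475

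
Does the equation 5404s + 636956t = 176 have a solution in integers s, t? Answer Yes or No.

By Bézout, 5404s + 636956t = 176 has integer solutions iff gcd(5404, 636956) | 176.
Euclid: 636956 = 117·5404 + 4688; 5404 = 1·4688 + 716; 4688 = 6·716 + 392; 716 = 1·392 + 324; 392 = 1·324 + 68; 324 = 4·68 + 52; 68 = 1·52 + 16; 52 = 3·16 + 4; 16 = 4·4 + 0. gcd = 4; 176 mod 4 = 0. Yes.

Yes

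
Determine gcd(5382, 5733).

Euclid: 5733 = 1·5382 + 351; 5382 = 15·351 + 117; 351 = 3·117 + 0. Last nonzero remainder: 117.

117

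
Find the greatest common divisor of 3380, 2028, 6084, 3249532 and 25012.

676

3380 = 2² · 5 · 13²; 2028 = 2² · 3 · 13²; 6084 = 2² · 3² · 13²; 3249532 = 2² · 11 · 13² · 19 · 23; 25012 = 2² · 13² · 37
gcd takes min exponent of each prime: 2² · 13² = 676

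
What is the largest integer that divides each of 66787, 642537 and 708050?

49

66787 = 7² · 29 · 47; 642537 = 3² · 7² · 31 · 47; 708050 = 2 · 5² · 7² · 17²
gcd takes min exponent of each prime: 7² = 49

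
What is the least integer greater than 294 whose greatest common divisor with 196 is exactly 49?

343

gcd(k, 196) = 49 forces 49 | k; write k = 49s. Then gcd(49s, 49·4) = 49·gcd(s, 4), so need gcd(s, 4) = 1.
49s > 294 gives s ≥ 7. The least s ≥ 7 coprime to 4 is 7, so k = 49·7 = 343.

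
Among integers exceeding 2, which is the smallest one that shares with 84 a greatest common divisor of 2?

gcd(k, 84) = 2 forces 2 | k; write k = 2s. Then gcd(2s, 2·42) = 2·gcd(s, 42), so need gcd(s, 42) = 1.
2s > 2 gives s ≥ 2. The least s ≥ 2 coprime to 42 is 5, so k = 2·5 = 10.

10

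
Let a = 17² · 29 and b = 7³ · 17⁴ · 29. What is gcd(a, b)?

8381

min exponent per shared prime: 17² · 29 = 8381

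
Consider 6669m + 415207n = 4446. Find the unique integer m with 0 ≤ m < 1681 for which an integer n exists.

Reduce mod 415207: 6669m ≡ 4446 (mod 415207). With g = gcd(6669, 415207) = 247 dividing 4446, divide through: 27m ≡ 18 (mod 1681).
Since gcd(27, 1681) = 1, m ≡ 18·(27)⁻¹ ≡ 561 (mod 1681). Smallest non-negative: 561.

561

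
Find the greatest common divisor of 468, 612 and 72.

gcd(468, 612): 612 = 1·468 + 144; 468 = 3·144 + 36; 144 = 4·36 + 0 → 36
gcd(36, 72): 72 = 2·36 + 0 → 36

36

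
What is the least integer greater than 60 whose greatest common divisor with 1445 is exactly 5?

65

gcd(a, 1445) = 5 forces 5 | a; write a = 5s. Then gcd(5s, 5·289) = 5·gcd(s, 289), so need gcd(s, 289) = 1.
5s > 60 gives s ≥ 13. The least s ≥ 13 coprime to 289 is 13, so a = 5·13 = 65.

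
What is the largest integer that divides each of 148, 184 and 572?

4

gcd(148, 184): 184 = 1·148 + 36; 148 = 4·36 + 4; 36 = 9·4 + 0 → 4
gcd(4, 572): 572 = 143·4 + 0 → 4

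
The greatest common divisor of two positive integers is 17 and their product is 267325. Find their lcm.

15725

For any two positive integers, gcd × lcm equals their product. Hence lcm = 267325 / 17 = 15725.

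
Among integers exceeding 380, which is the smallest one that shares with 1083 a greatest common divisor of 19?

418

Multiples of 19 above 380: 19·21, 19·22, … . Need the cofactor coprime to 1083/19 = 57.
Checking s = 21, 22, … the first with gcd(s, 57) = 1 is s = 22, giving 418.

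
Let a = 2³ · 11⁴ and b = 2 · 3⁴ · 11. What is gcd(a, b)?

min exponent per shared prime: 2 · 11 = 22

22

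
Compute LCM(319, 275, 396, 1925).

319 = 11 · 29; 275 = 5² · 11; 396 = 2² · 3² · 11; 1925 = 5² · 7 · 11
lcm takes max exponent of each prime: 2² · 3² · 5² · 7 · 11 · 29 = 2009700

2009700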